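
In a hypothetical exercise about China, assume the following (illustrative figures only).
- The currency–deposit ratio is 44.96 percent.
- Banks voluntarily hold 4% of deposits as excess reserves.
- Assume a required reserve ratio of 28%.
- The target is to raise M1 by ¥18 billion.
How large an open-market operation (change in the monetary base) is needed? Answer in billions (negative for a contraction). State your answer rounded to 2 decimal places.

The money multiplier is m = (1 + c) / (rr + e + c) = (1 + 0.4496) / (0.28 + 0.04 + 0.4496) ≈ 1.88358.
ΔMB = ΔM / m = (+18) / 1.88358 ≈ 9.5563 billion.

¥9.56 billion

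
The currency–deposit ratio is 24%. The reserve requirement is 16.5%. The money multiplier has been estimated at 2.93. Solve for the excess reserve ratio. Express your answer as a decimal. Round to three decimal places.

0.018

Using m = 2.93. Since m = (1 + c)/(c + rr + e), the denominator satisfies c + rr + e = (1 + c)/m = (1 + 0.24) / 2.93 ≈ 0.423208.
With c = 0.24 and rr = 0.165, the excess reserve ratio is 0.423208 − 0.24 − 0.165 = 0.018208.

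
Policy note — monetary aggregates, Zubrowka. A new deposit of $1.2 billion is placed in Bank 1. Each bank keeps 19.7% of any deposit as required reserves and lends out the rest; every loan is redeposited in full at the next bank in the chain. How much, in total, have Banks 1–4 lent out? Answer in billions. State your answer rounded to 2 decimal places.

Bank i lends (1 − rr)^i of the original deposit: Bank 1 lends 1.2·0.8030 = 0.9636, Bank 2 lends 1.2·0.8030² ≈ 0.7738, and so on.
Summing a geometric series: total = 1.2·[0.8030·(1 − 0.8030^4) / (1 − 0.8030)] ≈ 2.8576 billion.

$2.86 billion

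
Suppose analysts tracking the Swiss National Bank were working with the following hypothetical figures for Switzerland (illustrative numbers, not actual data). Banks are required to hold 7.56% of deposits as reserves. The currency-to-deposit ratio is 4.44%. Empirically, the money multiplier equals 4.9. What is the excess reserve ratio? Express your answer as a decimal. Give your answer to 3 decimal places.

Using m = 4.9. Since m = (1 + c)/(c + rr + e), the denominator satisfies c + rr + e = (1 + c)/m = (1 + 0.0444) / 4.9 ≈ 0.213143.
With c = 0.0444 and rr = 0.0756, the excess reserve ratio is 0.213143 − 0.0444 − 0.0756 = 0.093143.

0.093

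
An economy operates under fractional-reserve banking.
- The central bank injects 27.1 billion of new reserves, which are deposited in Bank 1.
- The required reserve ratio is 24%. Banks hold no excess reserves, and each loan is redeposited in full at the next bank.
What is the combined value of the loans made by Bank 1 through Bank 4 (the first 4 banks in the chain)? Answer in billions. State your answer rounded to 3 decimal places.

57.186 billion

Bank i lends (1 − rr)^i of the original deposit: Bank 1 lends 27.1·0.7600 = 20.5960, Bank 2 lends 27.1·0.7600² ≈ 15.6530, and so on.
Summing a geometric series: total = 27.1·[0.7600·(1 − 0.7600^4) / (1 − 0.7600)] ≈ 57.1864 billion.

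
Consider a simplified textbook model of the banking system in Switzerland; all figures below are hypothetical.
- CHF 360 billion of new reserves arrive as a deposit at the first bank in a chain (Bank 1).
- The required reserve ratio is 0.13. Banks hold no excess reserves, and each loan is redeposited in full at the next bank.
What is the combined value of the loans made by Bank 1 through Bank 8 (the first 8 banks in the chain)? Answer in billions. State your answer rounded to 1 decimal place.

Bank i lends (1 − rr)^i of the original deposit: Bank 1 lends 360·0.8700 = 313.2000, Bank 2 lends 360·0.8700² = 272.4840, and so on.
Summing a geometric series: total = 360·[0.8700·(1 − 0.8700^8) / (1 − 0.8700)] ≈ 1618.4931 billion.

CHF 1618.5 billion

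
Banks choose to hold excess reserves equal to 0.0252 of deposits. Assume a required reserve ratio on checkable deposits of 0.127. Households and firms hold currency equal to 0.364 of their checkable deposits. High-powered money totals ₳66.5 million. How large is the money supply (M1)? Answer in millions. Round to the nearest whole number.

₳176 million

The money multiplier is m = (1 + c) / (rr + e + c) = (1 + 0.364) / (0.127 + 0.0252 + 0.364) ≈ 2.6424.
So M = m × MB = 2.6424 × 66.5 = 175.7196 million.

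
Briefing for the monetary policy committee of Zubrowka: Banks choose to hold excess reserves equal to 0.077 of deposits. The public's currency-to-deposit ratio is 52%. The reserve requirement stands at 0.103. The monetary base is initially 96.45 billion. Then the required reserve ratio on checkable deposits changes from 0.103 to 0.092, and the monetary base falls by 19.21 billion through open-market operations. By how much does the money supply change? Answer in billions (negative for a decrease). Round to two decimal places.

-39.04 billion

Before: m₁ = (1 + 0.52) / (0.103 + 0.077 + 0.52) ≈ 2.17143, MB₁ = 96.45, so M₁ = 2.17143 × 96.45 ≈ 209.4344 billion.
After: m₂ = (1 + 0.52) / (0.092 + 0.077 + 0.52) ≈ 2.20610, MB₂ = 96.45 − 19.21 = 77.24, so M₂ = 2.20610 × 77.24 ≈ 170.3992 billion.
ΔM = M₂ − M₁ = 170.3992 − 209.4344 = -39.0352 billion.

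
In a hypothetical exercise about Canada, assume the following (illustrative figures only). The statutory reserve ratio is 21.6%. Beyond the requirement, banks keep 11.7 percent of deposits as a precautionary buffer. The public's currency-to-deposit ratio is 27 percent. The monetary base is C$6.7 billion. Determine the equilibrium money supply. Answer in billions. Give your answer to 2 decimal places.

The money multiplier is m = (1 + c) / (rr + e + c) = (1 + 0.27) / (0.216 + 0.117 + 0.27) ≈ 2.1061.
So M = m × MB = 2.1061 × 6.7 ≈ 14.1109 billion.

C$14.11 billion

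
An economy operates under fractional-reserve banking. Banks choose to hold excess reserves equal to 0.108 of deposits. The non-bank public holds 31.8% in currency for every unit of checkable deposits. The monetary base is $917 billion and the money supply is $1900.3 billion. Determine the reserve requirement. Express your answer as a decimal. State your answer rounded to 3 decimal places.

0.210

Using m = M/MB = 1900.3/917 ≈ 2.072301. Since m = (1 + c)/(c + rr + e), the denominator satisfies c + rr + e = (1 + c)/m = (1 + 0.318) / 2.072301 ≈ 0.636008.
With c = 0.318 and e = 0.108, the reserve requirement is 0.636008 − 0.318 − 0.108 = 0.210008.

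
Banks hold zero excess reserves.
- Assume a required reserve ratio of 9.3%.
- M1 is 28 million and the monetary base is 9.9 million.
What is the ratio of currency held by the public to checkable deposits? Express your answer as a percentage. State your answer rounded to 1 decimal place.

Using m = M/MB = 28/9.9 ≈ 2.828283. From m = (1 + c)/(c + rr + e), rearranging gives 1 + c = m·(c + rr + e), so c·(1 − m) = m·(rr + e) − 1.
Hence c = [m·(rr + e) − 1]/(1 − m) = [2.828283 × (0.093 + 0) − 1] / (1 − 2.828283) ≈ 0.403094.

40.3%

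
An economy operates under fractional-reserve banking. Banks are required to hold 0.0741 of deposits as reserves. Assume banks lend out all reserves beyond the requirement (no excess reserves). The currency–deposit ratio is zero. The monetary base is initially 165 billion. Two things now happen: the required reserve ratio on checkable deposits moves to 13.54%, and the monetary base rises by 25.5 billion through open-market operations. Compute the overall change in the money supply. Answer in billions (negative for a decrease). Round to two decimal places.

-819.78 billion

Before: m₁ = 1 / (0.0741) ≈ 13.495277, MB₁ = 165, so M₁ = 13.495277 × 165 ≈ 2226.7207 billion.
After: m₂ = 1 / (0.1354) ≈ 7.385524, MB₂ = 165 + 25.5 = 190.5, so M₂ = 7.385524 × 190.5 ≈ 1406.9423 billion.
ΔM = M₂ − M₁ = 1406.9423 − 2226.7207 = -819.7784 billion.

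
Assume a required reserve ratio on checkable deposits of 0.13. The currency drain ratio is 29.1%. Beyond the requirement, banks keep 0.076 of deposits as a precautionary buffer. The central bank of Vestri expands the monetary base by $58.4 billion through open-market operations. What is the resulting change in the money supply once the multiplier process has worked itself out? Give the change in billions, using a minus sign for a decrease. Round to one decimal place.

$151.7 billion

The money multiplier is m = (1 + c) / (rr + e + c) = (1 + 0.291) / (0.13 + 0.076 + 0.291) ≈ 2.5976.
The purchase adds 58.4 billion of base, so ΔM = m × ΔMB = 2.5976 × (+58.4) ≈ 151.6998 billion.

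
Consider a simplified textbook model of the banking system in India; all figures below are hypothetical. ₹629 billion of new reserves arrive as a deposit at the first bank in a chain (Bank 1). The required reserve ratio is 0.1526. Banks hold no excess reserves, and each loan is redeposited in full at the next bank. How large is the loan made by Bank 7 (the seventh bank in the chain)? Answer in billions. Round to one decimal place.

Each bank lends a fraction (1 − rr) = 0.8474 of the deposit it receives, so Bank 7 receives 629·0.8474^6 and lends 629·0.8474^7 ≈ 197.3649 billion.

₹197.4 billion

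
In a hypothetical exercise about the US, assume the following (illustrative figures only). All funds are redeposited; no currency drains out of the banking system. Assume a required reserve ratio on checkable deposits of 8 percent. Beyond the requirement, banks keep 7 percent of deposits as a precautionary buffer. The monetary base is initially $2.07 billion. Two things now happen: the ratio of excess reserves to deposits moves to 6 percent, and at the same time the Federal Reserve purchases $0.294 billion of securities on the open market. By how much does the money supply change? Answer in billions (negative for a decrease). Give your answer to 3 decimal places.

Before: m₁ = 1 / (0.08 + 0.07) ≈ 6.66667, MB₁ = 2.07, so M₁ = 6.66667 × 2.07 ≈ 13.8 billion.
After: m₂ = 1 / (0.08 + 0.06) ≈ 7.14286, MB₂ = 2.07 + 0.294 = 2.364, so M₂ = 7.14286 × 2.364 ≈ 16.8857 billion.
ΔM = M₂ − M₁ = 16.8857 − 13.8 = 3.0857 billion.

$3.086 billion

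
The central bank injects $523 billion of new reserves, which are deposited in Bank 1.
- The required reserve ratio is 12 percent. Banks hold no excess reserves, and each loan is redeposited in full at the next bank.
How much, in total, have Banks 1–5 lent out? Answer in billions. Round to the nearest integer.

Bank i lends (1 − rr)^i of the original deposit: Bank 1 lends 523·0.8800 = 460.2400, Bank 2 lends 523·0.8800² = 405.0112, and so on.
Summing a geometric series: total = 523·[0.8800·(1 − 0.8800^5) / (1 − 0.8800)] ≈ 1811.3055 billion.

$1811 billion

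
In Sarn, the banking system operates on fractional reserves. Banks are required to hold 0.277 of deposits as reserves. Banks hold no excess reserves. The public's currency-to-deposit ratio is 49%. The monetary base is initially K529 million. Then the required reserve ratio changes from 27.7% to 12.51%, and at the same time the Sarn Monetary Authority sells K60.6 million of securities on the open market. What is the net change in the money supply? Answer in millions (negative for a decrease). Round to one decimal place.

K107.0 million

Before: m₁ = (1 + 0.49) / (0.277 + 0.49) ≈ 1.94263, MB₁ = 529, so M₁ = 1.94263 × 529 ≈ 1027.6513 million.
After: m₂ = (1 + 0.49) / (0.1251 + 0.49) ≈ 2.42237, MB₂ = 529 − 60.6 = 468.4, so M₂ = 2.42237 × 468.4 ≈ 1134.6381 million.
ΔM = M₂ − M₁ = 1134.6381 − 1027.6513 = 106.9868 million.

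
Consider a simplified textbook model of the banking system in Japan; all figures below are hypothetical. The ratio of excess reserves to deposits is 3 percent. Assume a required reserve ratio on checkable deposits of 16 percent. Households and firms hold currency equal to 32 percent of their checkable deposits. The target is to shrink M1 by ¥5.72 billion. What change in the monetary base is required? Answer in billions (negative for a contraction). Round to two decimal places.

-2.21 billion

The money multiplier is m = (1 + c) / (rr + e + c) = (1 + 0.32) / (0.16 + 0.03 + 0.32) ≈ 2.5882.
ΔMB = ΔM / m = (−5.72) / 2.5882 ≈ -2.21 billion.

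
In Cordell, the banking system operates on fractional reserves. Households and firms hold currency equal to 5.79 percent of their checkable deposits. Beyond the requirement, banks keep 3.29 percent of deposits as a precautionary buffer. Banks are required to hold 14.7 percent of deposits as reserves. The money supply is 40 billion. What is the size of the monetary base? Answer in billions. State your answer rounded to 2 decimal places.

8.99 billion

The money multiplier is m = (1 + c) / (rr + e + c) = (1 + 0.0579) / (0.147 + 0.0329 + 0.0579) ≈ 4.44870.
MB = M / m = 40 / 4.44870 ≈ 8.9914 billion.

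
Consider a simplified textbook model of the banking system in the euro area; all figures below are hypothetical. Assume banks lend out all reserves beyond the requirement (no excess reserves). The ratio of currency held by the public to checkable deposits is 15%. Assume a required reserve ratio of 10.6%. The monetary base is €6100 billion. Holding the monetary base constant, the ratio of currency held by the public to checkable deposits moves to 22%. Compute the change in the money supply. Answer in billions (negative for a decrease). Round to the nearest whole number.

Initially m₁ = (1 + 0.15) / (0.106 + 0.15) ≈ 4.49219, so M₁ = 4.49219 × 6100 = 27402.359 billion.
After the change m₂ = (1 + 0.22) / (0.106 + 0.22) ≈ 3.74233, so M₂ = 3.74233 × 6100 = 22828.213 billion.
ΔM = M₂ − M₁ = 22828.213 − 27402.359 = -4574.146 billion.

-4574 billion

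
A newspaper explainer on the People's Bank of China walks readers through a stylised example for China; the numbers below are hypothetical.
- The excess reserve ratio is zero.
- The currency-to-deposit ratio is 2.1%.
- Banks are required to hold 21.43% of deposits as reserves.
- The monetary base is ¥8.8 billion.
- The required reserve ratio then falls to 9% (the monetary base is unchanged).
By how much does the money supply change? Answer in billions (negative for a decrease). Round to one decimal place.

Initially m₁ = (1 + 0.021) / (0.2143 + 0.021) ≈ 4.3391, so M₁ = 4.3391 × 8.8 ≈ 38.1841 billion.
After the change m₂ = (1 + 0.021) / (0.09 + 0.021) ≈ 9.1982, so M₂ = 9.1982 × 8.8 ≈ 80.9442 billion.
ΔM = M₂ − M₁ = 80.9442 − 38.1841 = 42.7601 billion.

¥42.8 billion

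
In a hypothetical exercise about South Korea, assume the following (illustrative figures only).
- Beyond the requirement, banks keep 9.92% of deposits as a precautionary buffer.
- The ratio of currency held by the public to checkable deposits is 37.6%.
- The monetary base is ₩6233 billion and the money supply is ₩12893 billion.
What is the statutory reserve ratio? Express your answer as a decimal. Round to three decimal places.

0.190

Using m = M/MB = 12893/6233 ≈ 2.068506. Since m = (1 + c)/(c + rr + e), the denominator satisfies c + rr + e = (1 + c)/m = (1 + 0.376) / 2.068506 ≈ 0.665214.
With c = 0.376 and e = 0.0992, the statutory reserve ratio is 0.665214 − 0.376 − 0.0992 = 0.190014.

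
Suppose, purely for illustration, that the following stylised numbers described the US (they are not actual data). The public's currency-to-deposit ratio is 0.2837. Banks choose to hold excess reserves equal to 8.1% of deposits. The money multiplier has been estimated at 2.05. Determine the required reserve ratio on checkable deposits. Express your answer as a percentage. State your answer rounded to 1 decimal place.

26.1%

Using m = 2.05. Since m = (1 + c)/(c + rr + e), the denominator satisfies c + rr + e = (1 + c)/m = (1 + 0.2837) / 2.05 ≈ 0.626195.
With c = 0.2837 and e = 0.081, the required reserve ratio on checkable deposits is 0.626195 − 0.2837 − 0.081 = 0.261495.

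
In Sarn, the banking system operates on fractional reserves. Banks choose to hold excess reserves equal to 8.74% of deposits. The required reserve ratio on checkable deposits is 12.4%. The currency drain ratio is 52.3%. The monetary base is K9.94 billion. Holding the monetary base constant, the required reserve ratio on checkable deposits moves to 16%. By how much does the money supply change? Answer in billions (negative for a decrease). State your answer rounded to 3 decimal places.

Initially m₁ = (1 + 0.523) / (0.124 + 0.0874 + 0.523) ≈ 2.07380, so M₁ = 2.07380 × 9.94 ≈ 20.6136 billion.
After the change m₂ = (1 + 0.523) / (0.16 + 0.0874 + 0.523) ≈ 1.97690, so M₂ = 1.97690 × 9.94 ≈ 19.6504 billion.
ΔM = M₂ − M₁ = 19.6504 − 20.6136 = -0.9632 billion.

-0.963 billion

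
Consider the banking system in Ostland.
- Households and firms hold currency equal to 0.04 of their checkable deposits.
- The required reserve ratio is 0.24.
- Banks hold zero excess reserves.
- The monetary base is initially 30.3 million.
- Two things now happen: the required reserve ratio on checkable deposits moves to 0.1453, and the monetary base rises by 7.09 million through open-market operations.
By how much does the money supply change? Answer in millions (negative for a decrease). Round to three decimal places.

97.309 million

Before: m₁ = (1 + 0.04) / (0.24 + 0.04) ≈ 3.714286, MB₁ = 30.3, so M₁ = 3.714286 × 30.3 ≈ 112.5429 million.
After: m₂ = (1 + 0.04) / (0.1453 + 0.04) ≈ 5.612520, MB₂ = 30.3 + 7.09 = 37.39, so M₂ = 5.612520 × 37.39 ≈ 209.8521 million.
ΔM = M₂ − M₁ = 209.8521 − 112.5429 = 97.3092 million.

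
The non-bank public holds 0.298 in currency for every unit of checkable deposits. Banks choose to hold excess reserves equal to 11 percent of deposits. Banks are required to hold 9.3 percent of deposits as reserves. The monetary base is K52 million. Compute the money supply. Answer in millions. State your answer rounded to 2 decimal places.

The money multiplier is m = (1 + c) / (rr + e + c) = (1 + 0.298) / (0.093 + 0.11 + 0.298) ≈ 2.59082.
So M = m × MB = 2.59082 × 52 ≈ 134.7226 million.

K134.72 million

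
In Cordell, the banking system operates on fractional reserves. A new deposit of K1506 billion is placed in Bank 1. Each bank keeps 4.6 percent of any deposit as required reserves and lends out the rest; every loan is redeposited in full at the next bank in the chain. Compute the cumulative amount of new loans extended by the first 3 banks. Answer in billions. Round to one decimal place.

Bank i lends (1 − rr)^i of the original deposit: Bank 1 lends 1506·0.9540 = 1436.7240, Bank 2 lends 1506·0.9540² ≈ 1370.6347, and so on.
Summing a geometric series: total = 1506·[0.9540·(1 − 0.9540^3) / (1 − 0.9540)] ≈ 4114.9442 billion.

K4114.9 billion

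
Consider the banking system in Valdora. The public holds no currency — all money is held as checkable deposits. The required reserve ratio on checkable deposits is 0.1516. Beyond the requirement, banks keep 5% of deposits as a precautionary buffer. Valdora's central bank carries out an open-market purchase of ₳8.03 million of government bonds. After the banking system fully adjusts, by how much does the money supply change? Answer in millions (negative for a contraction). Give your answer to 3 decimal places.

The money multiplier is m = 1 / (rr + e) = 1 / (0.1516 + 0.05) ≈ 4.96032.
The purchase adds 8.03 million of base, so ΔM = m × ΔMB = 4.96032 × (+8.03) ≈ 39.8314 million.

₳39.831 million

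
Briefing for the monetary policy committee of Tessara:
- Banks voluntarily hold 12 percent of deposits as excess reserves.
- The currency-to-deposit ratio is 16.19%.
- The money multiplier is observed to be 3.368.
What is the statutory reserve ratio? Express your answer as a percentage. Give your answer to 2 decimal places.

Using m = 3.368. Since m = (1 + c)/(c + rr + e), the denominator satisfies c + rr + e = (1 + c)/m = (1 + 0.1619) / 3.368 ≈ 0.344982.
With c = 0.1619 and e = 0.12, the statutory reserve ratio is 0.344982 − 0.1619 − 0.12 = 0.063082.

6.31%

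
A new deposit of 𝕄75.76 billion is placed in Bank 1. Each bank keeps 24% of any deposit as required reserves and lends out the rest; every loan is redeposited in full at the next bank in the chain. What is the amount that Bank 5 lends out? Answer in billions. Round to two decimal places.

Each bank lends a fraction (1 − rr) = 0.7600 of the deposit it receives, so Bank 5 receives 75.76·0.7600^4 and lends 75.76·0.7600^5 ≈ 19.2091 billion.

𝕄19.21 billion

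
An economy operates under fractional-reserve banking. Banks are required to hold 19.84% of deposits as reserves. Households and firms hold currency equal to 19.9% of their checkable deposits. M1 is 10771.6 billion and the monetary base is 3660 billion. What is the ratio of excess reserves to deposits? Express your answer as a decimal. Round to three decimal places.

Using m = M/MB = 10771.6/3660 ≈ 2.943060. Since m = (1 + c)/(c + rr + e), the denominator satisfies c + rr + e = (1 + c)/m = (1 + 0.199) / 2.943060 ≈ 0.407399.
With c = 0.199 and rr = 0.1984, the ratio of excess reserves to deposits is 0.407399 − 0.199 − 0.1984 = 0.009999.

0.010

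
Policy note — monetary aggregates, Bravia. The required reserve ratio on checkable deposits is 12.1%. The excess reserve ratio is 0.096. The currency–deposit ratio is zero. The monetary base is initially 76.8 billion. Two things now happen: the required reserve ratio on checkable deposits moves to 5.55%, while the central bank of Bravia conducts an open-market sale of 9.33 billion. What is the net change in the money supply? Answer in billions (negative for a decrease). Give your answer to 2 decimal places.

91.43 billion

Before: m₁ = 1 / (0.121 + 0.096) ≈ 4.60829, MB₁ = 76.8, so M₁ = 4.60829 × 76.8 ≈ 353.9167 billion.
After: m₂ = 1 / (0.0555 + 0.096) ≈ 6.60066, MB₂ = 76.8 − 9.33 = 67.47, so M₂ = 6.60066 × 67.47 ≈ 445.3465 billion.
ΔM = M₂ − M₁ = 445.3465 − 353.9167 = 91.4298 billion.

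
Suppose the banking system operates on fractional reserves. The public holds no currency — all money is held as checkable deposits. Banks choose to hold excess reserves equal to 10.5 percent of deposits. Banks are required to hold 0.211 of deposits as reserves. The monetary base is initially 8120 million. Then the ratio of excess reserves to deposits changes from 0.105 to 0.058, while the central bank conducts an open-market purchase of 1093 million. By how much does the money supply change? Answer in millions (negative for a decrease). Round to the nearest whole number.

8553 million

Before: m₁ = 1 / (0.211 + 0.105) ≈ 3.16456, MB₁ = 8120, so M₁ = 3.16456 × 8120 = 25696.2272 million.
After: m₂ = 1 / (0.211 + 0.058) ≈ 3.71747, MB₂ = 8120 + 1093 = 9213, so M₂ = 3.71747 × 9213 ≈ 34249.0511 million.
ΔM = M₂ − M₁ = 34249.0511 − 25696.2272 = 8552.8239 million.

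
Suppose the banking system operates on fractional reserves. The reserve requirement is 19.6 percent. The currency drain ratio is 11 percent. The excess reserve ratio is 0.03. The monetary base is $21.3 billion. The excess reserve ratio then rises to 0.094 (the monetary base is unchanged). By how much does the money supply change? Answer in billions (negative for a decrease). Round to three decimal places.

-11.259 billion

Initially m₁ = (1 + 0.11) / (0.196 + 0.03 + 0.11) ≈ 3.303571, so M₁ = 3.303571 × 21.3 ≈ 70.3661 billion.
After the change m₂ = (1 + 0.11) / (0.196 + 0.094 + 0.11) = 2.775000, so M₂ = 2.775000 × 21.3 = 59.1075 billion.
ΔM = M₂ − M₁ = 59.1075 − 70.3661 = -11.2586 billion.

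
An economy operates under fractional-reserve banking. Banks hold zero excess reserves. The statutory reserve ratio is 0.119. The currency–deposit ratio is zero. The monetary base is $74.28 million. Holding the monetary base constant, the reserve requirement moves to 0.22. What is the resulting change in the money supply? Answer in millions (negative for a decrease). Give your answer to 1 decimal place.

-286.6 million

Initially m₁ = 1 / (0.119) ≈ 8.4034, so M₁ = 8.4034 × 74.28 ≈ 624.2046 million.
After the change m₂ = 1 / (0.22) ≈ 4.5455, so M₂ = 4.5455 × 74.28 ≈ 337.6397 million.
ΔM = M₂ − M₁ = 337.6397 − 624.2046 = -286.5649 million.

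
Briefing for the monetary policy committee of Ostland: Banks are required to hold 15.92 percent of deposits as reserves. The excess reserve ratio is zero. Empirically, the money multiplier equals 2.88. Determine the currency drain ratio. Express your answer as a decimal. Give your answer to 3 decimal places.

0.288

Using m = 2.88. From m = (1 + c)/(c + rr + e), rearranging gives 1 + c = m·(c + rr + e), so c·(1 − m) = m·(rr + e) − 1.
Hence c = [m·(rr + e) − 1]/(1 − m) = [2.88 × (0.1592 + 0) − 1] / (1 − 2.88) ≈ 0.288034.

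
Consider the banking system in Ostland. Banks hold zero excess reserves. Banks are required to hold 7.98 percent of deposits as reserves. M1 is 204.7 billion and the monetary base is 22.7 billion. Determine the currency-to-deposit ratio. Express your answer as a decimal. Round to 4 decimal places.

0.0350

Using m = M/MB = 204.7/22.7 ≈ 9.017621. From m = (1 + c)/(c + rr + e), rearranging gives 1 + c = m·(c + rr + e), so c·(1 − m) = m·(rr + e) − 1.
Hence c = [m·(rr + e) − 1]/(1 − m) = [9.017621 × (0.0798 + 0) − 1] / (1 − 9.017621) ≈ 0.034972.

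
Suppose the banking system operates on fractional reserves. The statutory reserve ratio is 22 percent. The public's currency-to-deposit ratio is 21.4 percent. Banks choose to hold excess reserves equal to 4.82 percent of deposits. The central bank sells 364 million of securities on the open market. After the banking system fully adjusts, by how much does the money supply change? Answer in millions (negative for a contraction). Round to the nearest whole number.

-916 million

The money multiplier is m = (1 + c) / (rr + e + c) = (1 + 0.214) / (0.22 + 0.0482 + 0.214) ≈ 2.5176.
The sale removes 364 million of base, so ΔM = m × ΔMB = 2.5176 × (−364) = -916.4064 million.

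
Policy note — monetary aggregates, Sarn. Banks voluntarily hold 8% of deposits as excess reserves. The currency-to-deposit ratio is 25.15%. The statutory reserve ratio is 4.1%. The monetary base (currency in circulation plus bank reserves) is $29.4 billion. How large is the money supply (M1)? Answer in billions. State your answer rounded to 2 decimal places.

The money multiplier is m = (1 + c) / (rr + e + c) = (1 + 0.2515) / (0.041 + 0.08 + 0.2515) ≈ 3.35973.
So M = m × MB = 3.35973 × 29.4 ≈ 98.7761 billion.

$98.78 billion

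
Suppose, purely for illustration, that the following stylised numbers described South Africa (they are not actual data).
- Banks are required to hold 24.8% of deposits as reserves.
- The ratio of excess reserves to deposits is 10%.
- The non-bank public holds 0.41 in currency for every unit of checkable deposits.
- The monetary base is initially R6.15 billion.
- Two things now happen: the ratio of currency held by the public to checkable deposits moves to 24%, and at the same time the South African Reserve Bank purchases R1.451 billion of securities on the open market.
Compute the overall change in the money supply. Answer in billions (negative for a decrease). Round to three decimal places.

R4.589 billion

Before: m₁ = (1 + 0.41) / (0.248 + 0.1 + 0.41) ≈ 1.86016, MB₁ = 6.15, so M₁ = 1.86016 × 6.15 ≈ 11.44 billion.
After: m₂ = (1 + 0.24) / (0.248 + 0.1 + 0.24) ≈ 2.10884, MB₂ = 6.15 + 1.451 = 7.601, so M₂ = 2.10884 × 7.601 ≈ 16.0293 billion.
ΔM = M₂ − M₁ = 16.0293 − 11.44 = 4.5893 billion.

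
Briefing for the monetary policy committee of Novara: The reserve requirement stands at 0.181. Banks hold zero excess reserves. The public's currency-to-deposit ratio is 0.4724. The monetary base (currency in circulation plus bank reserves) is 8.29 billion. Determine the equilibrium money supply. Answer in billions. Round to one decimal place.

18.7 billion

The money multiplier is m = (1 + c) / (rr + c) = (1 + 0.4724) / (0.181 + 0.4724) ≈ 2.2534.
So M = m × MB = 2.2534 × 8.29 ≈ 18.6807 billion.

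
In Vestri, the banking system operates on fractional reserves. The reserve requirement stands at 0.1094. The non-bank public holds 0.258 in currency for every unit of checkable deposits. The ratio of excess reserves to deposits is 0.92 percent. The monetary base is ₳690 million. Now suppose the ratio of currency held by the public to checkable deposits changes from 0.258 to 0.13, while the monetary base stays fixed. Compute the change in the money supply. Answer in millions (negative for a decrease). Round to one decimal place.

Initially m₁ = (1 + 0.258) / (0.1094 + 0.0092 + 0.258) ≈ 3.34041, so M₁ = 3.34041 × 690 = 2304.8829 million.
After the change m₂ = (1 + 0.13) / (0.1094 + 0.0092 + 0.13) ≈ 4.54545, so M₂ = 4.54545 × 690 = 3136.3605 million.
ΔM = M₂ − M₁ = 3136.3605 − 2304.8829 = 831.4776 million.

₳831.5 million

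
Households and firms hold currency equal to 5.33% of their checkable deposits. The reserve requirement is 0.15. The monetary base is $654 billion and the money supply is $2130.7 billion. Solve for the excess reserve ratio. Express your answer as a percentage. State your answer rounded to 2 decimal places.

Using m = M/MB = 2130.7/654 ≈ 3.257951. Since m = (1 + c)/(c + rr + e), the denominator satisfies c + rr + e = (1 + c)/m = (1 + 0.0533) / 3.257951 ≈ 0.323301.
With c = 0.0533 and rr = 0.15, the excess reserve ratio is 0.323301 − 0.0533 − 0.15 = 0.120001.

12.00%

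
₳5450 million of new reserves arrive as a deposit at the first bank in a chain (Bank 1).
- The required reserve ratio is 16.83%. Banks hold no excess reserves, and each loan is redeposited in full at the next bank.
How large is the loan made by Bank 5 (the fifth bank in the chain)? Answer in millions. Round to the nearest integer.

₳2169 million

Each bank lends a fraction (1 − rr) = 0.8317 of the deposit it receives, so Bank 5 receives 5450·0.8317^4 and lends 5450·0.8317^5 ≈ 2168.8525 million.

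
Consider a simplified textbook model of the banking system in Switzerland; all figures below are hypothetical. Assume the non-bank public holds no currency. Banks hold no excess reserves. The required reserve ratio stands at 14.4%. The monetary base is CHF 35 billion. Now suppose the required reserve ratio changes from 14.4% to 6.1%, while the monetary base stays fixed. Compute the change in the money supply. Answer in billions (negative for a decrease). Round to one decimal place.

Initially m₁ = 1 / (0.144) ≈ 6.9444, so M₁ = 6.9444 × 35 = 243.054 billion.
After the change m₂ = 1 / (0.061) ≈ 16.3934, so M₂ = 16.3934 × 35 = 573.769 billion.
ΔM = M₂ − M₁ = 573.769 − 243.054 = 330.715 billion.

CHF 330.7 billion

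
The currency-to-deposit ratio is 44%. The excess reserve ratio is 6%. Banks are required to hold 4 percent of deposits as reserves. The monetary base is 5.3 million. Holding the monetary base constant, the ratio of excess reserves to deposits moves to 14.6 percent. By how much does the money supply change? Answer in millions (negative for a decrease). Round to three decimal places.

-1.942 million

Initially m₁ = (1 + 0.44) / (0.04 + 0.06 + 0.44) ≈ 2.66667, so M₁ = 2.66667 × 5.3 ≈ 14.1334 million.
After the change m₂ = (1 + 0.44) / (0.04 + 0.146 + 0.44) ≈ 2.30032, so M₂ = 2.30032 × 5.3 ≈ 12.1917 million.
ΔM = M₂ − M₁ = 12.1917 − 14.1334 = -1.9417 million.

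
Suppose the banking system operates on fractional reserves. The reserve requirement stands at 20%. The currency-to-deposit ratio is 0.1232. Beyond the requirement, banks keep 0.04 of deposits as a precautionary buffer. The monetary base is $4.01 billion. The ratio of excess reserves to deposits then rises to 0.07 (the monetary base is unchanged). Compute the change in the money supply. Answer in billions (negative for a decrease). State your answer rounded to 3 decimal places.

-0.946 billion

Initially m₁ = (1 + 0.1232) / (0.2 + 0.04 + 0.1232) ≈ 3.09251, so M₁ = 3.09251 × 4.01 ≈ 12.401 billion.
After the change m₂ = (1 + 0.1232) / (0.2 + 0.07 + 0.1232) ≈ 2.85656, so M₂ = 2.85656 × 4.01 ≈ 11.4548 billion.
ΔM = M₂ − M₁ = 11.4548 − 12.401 = -0.9462 billion.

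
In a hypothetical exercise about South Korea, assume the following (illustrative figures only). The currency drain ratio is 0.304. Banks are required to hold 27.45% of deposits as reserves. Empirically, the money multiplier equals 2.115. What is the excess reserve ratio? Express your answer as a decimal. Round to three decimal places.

Using m = 2.115. Since m = (1 + c)/(c + rr + e), the denominator satisfies c + rr + e = (1 + c)/m = (1 + 0.304) / 2.115 ≈ 0.616548.
With c = 0.304 and rr = 0.2745, the excess reserve ratio is 0.616548 − 0.304 − 0.2745 = 0.038048.

0.038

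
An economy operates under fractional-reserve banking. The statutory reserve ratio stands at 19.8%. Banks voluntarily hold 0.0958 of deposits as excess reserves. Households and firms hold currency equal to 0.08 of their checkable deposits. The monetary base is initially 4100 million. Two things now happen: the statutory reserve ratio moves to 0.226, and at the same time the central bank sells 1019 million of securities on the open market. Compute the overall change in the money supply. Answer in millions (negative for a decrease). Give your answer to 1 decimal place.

-3564.5 million

Before: m₁ = (1 + 0.08) / (0.198 + 0.0958 + 0.08) ≈ 2.889246, MB₁ = 4100, so M₁ = 2.889246 × 4100 = 11845.9086 million.
After: m₂ = (1 + 0.08) / (0.226 + 0.0958 + 0.08) ≈ 2.687904, MB₂ = 4100 − 1019 = 3081, so M₂ = 2.687904 × 3081 ≈ 8281.4322 million.
ΔM = M₂ − M₁ = 8281.4322 − 11845.9086 = -3564.4764 million.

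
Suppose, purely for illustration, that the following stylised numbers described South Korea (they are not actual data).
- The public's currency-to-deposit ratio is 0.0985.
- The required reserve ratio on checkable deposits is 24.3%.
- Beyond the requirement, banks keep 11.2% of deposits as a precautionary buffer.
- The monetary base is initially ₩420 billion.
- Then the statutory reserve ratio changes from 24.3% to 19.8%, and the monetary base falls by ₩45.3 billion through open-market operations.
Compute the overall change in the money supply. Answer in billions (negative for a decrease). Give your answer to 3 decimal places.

Before: m₁ = (1 + 0.0985) / (0.243 + 0.112 + 0.0985) ≈ 2.4222712, MB₁ = 420, so M₁ = 2.4222712 × 420 ≈ 1017.3539 billion.
After: m₂ = (1 + 0.0985) / (0.198 + 0.112 + 0.0985) ≈ 2.6891065, MB₂ = 420 − 45.3 = 374.7, so M₂ = 2.6891065 × 374.7 ≈ 1007.6082 billion.
ΔM = M₂ − M₁ = 1007.6082 − 1017.3539 = -9.7457 billion.

-9.746 billion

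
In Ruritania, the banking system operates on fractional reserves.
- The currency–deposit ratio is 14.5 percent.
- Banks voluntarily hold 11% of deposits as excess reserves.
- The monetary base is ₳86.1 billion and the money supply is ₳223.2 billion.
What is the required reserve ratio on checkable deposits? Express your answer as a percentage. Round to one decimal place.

18.7%

Using m = M/MB = 223.2/86.1 ≈ 2.592334. Since m = (1 + c)/(c + rr + e), the denominator satisfies c + rr + e = (1 + c)/m = (1 + 0.145) / 2.592334 ≈ 0.441687.
With c = 0.145 and e = 0.11, the required reserve ratio on checkable deposits is 0.441687 − 0.145 − 0.11 = 0.186687.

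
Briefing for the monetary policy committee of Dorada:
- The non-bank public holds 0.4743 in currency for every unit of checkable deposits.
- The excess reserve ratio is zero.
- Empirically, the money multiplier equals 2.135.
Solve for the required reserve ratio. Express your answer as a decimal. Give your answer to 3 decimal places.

Using m = 2.135. Since m = (1 + c)/(c + rr + e), the denominator satisfies c + rr + e = (1 + c)/m = (1 + 0.4743) / 2.135 ≈ 0.690539.
With c = 0.4743 and e = 0, the required reserve ratio is 0.690539 − 0.4743 − 0 = 0.216239.

0.216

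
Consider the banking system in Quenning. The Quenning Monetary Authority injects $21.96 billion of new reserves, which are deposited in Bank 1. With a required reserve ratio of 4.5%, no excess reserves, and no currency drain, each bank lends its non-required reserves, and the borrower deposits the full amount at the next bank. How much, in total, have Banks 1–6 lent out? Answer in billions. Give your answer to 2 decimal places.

Bank i lends (1 − rr)^i of the original deposit: Bank 1 lends 21.96·0.9550 = 20.9718, Bank 2 lends 21.96·0.9550² ≈ 20.0281, and so on.
Summing a geometric series: total = 21.96·[0.9550·(1 − 0.9550^6) / (1 − 0.9550)] ≈ 112.4960 billion.

$112.50 billion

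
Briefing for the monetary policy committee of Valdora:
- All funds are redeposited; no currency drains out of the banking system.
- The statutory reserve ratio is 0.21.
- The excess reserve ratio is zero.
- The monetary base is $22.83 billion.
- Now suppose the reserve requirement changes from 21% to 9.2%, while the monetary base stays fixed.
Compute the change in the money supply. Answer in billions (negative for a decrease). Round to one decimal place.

Initially m₁ = 1 / (0.21) ≈ 4.7619, so M₁ = 4.7619 × 22.83 ≈ 108.7142 billion.
After the change m₂ = 1 / (0.092) ≈ 10.8696, so M₂ = 10.8696 × 22.83 ≈ 248.153 billion.
ΔM = M₂ − M₁ = 248.153 − 108.7142 = 139.4388 billion.

$139.4 billion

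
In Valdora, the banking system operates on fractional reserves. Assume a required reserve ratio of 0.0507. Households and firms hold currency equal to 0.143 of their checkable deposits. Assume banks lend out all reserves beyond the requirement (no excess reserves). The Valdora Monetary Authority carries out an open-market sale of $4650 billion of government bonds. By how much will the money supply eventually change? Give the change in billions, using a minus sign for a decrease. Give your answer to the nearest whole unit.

The money multiplier is m = (1 + c) / (rr + c) = (1 + 0.143) / (0.0507 + 0.143) ≈ 5.90088.
The sale removes 4650 billion of base, so ΔM = m × ΔMB = 5.90088 × (−4650) = -27439.092 billion.

-27439 billion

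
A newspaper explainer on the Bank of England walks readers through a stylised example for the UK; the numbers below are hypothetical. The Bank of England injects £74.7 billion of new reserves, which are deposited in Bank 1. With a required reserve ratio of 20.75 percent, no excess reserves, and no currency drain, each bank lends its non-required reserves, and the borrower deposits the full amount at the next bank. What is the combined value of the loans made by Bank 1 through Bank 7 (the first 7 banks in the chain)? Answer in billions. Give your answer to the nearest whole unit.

Bank i lends (1 − rr)^i of the original deposit: Bank 1 lends 74.7·0.7925 ≈ 59.1998, Bank 2 lends 74.7·0.7925² ≈ 46.9158, and so on.
Summing a geometric series: total = 74.7·[0.7925·(1 − 0.7925^7) / (1 − 0.7925)] ≈ 229.2860 billion.

£229 billion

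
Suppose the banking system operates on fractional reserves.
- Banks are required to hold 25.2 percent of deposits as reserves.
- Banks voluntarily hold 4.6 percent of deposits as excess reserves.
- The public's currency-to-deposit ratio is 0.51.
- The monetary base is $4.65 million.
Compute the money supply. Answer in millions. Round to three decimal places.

$8.690 million

The money multiplier is m = (1 + c) / (rr + e + c) = (1 + 0.51) / (0.252 + 0.046 + 0.51) ≈ 1.86881.
So M = m × MB = 1.86881 × 4.65 ≈ 8.69 million.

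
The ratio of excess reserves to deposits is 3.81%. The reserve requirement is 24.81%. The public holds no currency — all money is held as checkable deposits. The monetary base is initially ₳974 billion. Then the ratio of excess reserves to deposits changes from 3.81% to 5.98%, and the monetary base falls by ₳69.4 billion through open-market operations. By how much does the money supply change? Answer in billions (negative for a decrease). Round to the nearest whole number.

Before: m₁ = 1 / (0.2481 + 0.0381) ≈ 3.4941, MB₁ = 974, so M₁ = 3.4941 × 974 = 3403.2534 billion.
After: m₂ = 1 / (0.2481 + 0.0598) ≈ 3.2478, MB₂ = 974 − 69.4 = 904.6, so M₂ = 3.2478 × 904.6 ≈ 2937.9599 billion.
ΔM = M₂ − M₁ = 2937.9599 − 3403.2534 = -465.2935 billion.

-465 billion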